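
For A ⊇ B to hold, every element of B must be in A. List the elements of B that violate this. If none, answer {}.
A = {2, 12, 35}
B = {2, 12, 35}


Set A = {2, 12, 35}
Set B = {2, 12, 35}
Check each element of B against A:
2 ∈ A, 12 ∈ A, 35 ∈ A
Elements of B not in A: {}

{}


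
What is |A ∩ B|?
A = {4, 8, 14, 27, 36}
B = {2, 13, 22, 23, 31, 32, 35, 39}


Set A = {4, 8, 14, 27, 36}
Set B = {2, 13, 22, 23, 31, 32, 35, 39}
A ∩ B = {}
|A ∩ B| = 0

0


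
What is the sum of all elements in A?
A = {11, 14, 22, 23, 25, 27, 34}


Set A = {11, 14, 22, 23, 25, 27, 34}
Sum = 11 + 14 + 22 + 23 + 25 + 27 + 34 = 156

156


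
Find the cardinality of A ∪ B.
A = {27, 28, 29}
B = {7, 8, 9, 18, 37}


Set A = {27, 28, 29}, |A| = 3
Set B = {7, 8, 9, 18, 37}, |B| = 5
A ∩ B = {}, |A ∩ B| = 0
|A ∪ B| = |A| + |B| - |A ∩ B| = 3 + 5 - 0 = 8

8


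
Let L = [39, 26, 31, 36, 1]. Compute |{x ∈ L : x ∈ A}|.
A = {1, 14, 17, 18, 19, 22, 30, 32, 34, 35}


Set A = {1, 14, 17, 18, 19, 22, 30, 32, 34, 35}
Candidates: [39, 26, 31, 36, 1]
Check each candidate:
39 ∉ A, 26 ∉ A, 31 ∉ A, 36 ∉ A, 1 ∈ A
Count of candidates in A: 1

1


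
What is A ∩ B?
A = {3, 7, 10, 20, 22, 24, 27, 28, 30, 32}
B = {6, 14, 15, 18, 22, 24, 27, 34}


Set A = {3, 7, 10, 20, 22, 24, 27, 28, 30, 32}
Set B = {6, 14, 15, 18, 22, 24, 27, 34}
A ∩ B includes only elements in both sets.
Check each element of A against B:
3 ✗, 7 ✗, 10 ✗, 20 ✗, 22 ✓, 24 ✓, 27 ✓, 28 ✗, 30 ✗, 32 ✗
A ∩ B = {22, 24, 27}

{22, 24, 27}


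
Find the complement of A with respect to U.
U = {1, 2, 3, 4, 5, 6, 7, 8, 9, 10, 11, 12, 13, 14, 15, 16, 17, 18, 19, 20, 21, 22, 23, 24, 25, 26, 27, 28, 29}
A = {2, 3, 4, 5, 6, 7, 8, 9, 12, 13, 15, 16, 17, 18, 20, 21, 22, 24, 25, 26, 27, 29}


Universal set U = {1, 2, 3, 4, 5, 6, 7, 8, 9, 10, 11, 12, 13, 14, 15, 16, 17, 18, 19, 20, 21, 22, 23, 24, 25, 26, 27, 28, 29}
Set A = {2, 3, 4, 5, 6, 7, 8, 9, 12, 13, 15, 16, 17, 18, 20, 21, 22, 24, 25, 26, 27, 29}
A' = U \ A = elements in U but not in A
Checking each element of U:
1 (not in A, include), 2 (in A, exclude), 3 (in A, exclude), 4 (in A, exclude), 5 (in A, exclude), 6 (in A, exclude), 7 (in A, exclude), 8 (in A, exclude), 9 (in A, exclude), 10 (not in A, include), 11 (not in A, include), 12 (in A, exclude), 13 (in A, exclude), 14 (not in A, include), 15 (in A, exclude), 16 (in A, exclude), 17 (in A, exclude), 18 (in A, exclude), 19 (not in A, include), 20 (in A, exclude), 21 (in A, exclude), 22 (in A, exclude), 23 (not in A, include), 24 (in A, exclude), 25 (in A, exclude), 26 (in A, exclude), 27 (in A, exclude), 28 (not in A, include), 29 (in A, exclude)
A' = {1, 10, 11, 14, 19, 23, 28}

{1, 10, 11, 14, 19, 23, 28}


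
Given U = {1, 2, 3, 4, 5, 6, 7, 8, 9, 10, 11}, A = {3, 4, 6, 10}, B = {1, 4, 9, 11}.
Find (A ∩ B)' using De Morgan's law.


U = {1, 2, 3, 4, 5, 6, 7, 8, 9, 10, 11}
A = {3, 4, 6, 10}, B = {1, 4, 9, 11}
A ∩ B = {4}
(A ∩ B)' = U \ (A ∩ B) = {1, 2, 3, 5, 6, 7, 8, 9, 10, 11}
Verification via A' ∪ B': A' = {1, 2, 5, 7, 8, 9, 11}, B' = {2, 3, 5, 6, 7, 8, 10}
A' ∪ B' = {1, 2, 3, 5, 6, 7, 8, 9, 10, 11} ✓

{1, 2, 3, 5, 6, 7, 8, 9, 10, 11}


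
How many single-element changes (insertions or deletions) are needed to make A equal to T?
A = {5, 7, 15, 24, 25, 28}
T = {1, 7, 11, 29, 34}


Set A = {5, 7, 15, 24, 25, 28}
Set T = {1, 7, 11, 29, 34}
Elements to remove from A (in A, not in T): {5, 15, 24, 25, 28} → 5 removals
Elements to add to A (in T, not in A): {1, 11, 29, 34} → 4 additions
Total edits = 5 + 4 = 9

9


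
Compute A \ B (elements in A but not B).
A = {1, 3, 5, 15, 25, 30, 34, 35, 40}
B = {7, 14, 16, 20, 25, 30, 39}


Set A = {1, 3, 5, 15, 25, 30, 34, 35, 40}
Set B = {7, 14, 16, 20, 25, 30, 39}
A \ B includes elements in A that are not in B.
Check each element of A:
1 (not in B, keep), 3 (not in B, keep), 5 (not in B, keep), 15 (not in B, keep), 25 (in B, remove), 30 (in B, remove), 34 (not in B, keep), 35 (not in B, keep), 40 (not in B, keep)
A \ B = {1, 3, 5, 15, 34, 35, 40}

{1, 3, 5, 15, 34, 35, 40}


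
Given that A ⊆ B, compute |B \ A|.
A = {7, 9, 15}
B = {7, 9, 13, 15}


Set A = {7, 9, 15}, |A| = 3
Set B = {7, 9, 13, 15}, |B| = 4
Since A ⊆ B: B \ A = {13}
|B| - |A| = 4 - 3 = 1

1


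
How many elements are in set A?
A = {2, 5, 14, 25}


Set A = {2, 5, 14, 25}
Listing elements: 2, 5, 14, 25
Counting: 4 elements
|A| = 4

4


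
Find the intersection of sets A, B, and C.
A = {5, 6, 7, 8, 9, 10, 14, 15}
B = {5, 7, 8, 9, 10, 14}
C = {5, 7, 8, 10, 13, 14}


Set A = {5, 6, 7, 8, 9, 10, 14, 15}
Set B = {5, 7, 8, 9, 10, 14}
Set C = {5, 7, 8, 10, 13, 14}
First, A ∩ B = {5, 7, 8, 9, 10, 14}
Then, (A ∩ B) ∩ C = {5, 7, 8, 10, 14}

{5, 7, 8, 10, 14}


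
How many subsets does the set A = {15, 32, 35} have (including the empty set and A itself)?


Set A = {15, 32, 35}
|A| = 3
The power set P(A) contains all subsets of A.
|P(A)| = 2^|A| = 2^3 = 8

8


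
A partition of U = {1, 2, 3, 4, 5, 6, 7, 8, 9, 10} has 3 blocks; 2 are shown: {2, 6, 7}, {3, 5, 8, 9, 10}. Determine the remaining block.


U = {1, 2, 3, 4, 5, 6, 7, 8, 9, 10}
Shown blocks: {2, 6, 7}, {3, 5, 8, 9, 10}
A partition's blocks are pairwise disjoint and cover U, so the missing block = U \ (union of shown blocks).
Union of shown blocks: {2, 3, 5, 6, 7, 8, 9, 10}
Missing block = U \ (union) = {1, 4}

{1, 4}


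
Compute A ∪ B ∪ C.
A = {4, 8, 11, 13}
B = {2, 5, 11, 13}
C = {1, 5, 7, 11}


Set A = {4, 8, 11, 13}
Set B = {2, 5, 11, 13}
Set C = {1, 5, 7, 11}
First, A ∪ B = {2, 4, 5, 8, 11, 13}
Then, (A ∪ B) ∪ C = {1, 2, 4, 5, 7, 8, 11, 13}

{1, 2, 4, 5, 7, 8, 11, 13}


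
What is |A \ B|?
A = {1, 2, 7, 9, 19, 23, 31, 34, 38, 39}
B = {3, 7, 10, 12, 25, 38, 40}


Set A = {1, 2, 7, 9, 19, 23, 31, 34, 38, 39}
Set B = {3, 7, 10, 12, 25, 38, 40}
A \ B = {1, 2, 9, 19, 23, 31, 34, 39}
|A \ B| = 8

8


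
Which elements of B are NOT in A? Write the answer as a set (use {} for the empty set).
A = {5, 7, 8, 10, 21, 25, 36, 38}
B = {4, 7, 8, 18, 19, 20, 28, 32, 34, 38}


Set A = {5, 7, 8, 10, 21, 25, 36, 38}
Set B = {4, 7, 8, 18, 19, 20, 28, 32, 34, 38}
Check each element of B against A:
4 ∉ A (include), 7 ∈ A, 8 ∈ A, 18 ∉ A (include), 19 ∉ A (include), 20 ∉ A (include), 28 ∉ A (include), 32 ∉ A (include), 34 ∉ A (include), 38 ∈ A
Elements of B not in A: {4, 18, 19, 20, 28, 32, 34}

{4, 18, 19, 20, 28, 32, 34}


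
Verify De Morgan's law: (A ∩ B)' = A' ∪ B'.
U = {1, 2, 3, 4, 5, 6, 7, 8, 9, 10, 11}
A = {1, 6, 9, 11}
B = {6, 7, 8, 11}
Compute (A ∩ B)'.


U = {1, 2, 3, 4, 5, 6, 7, 8, 9, 10, 11}
A = {1, 6, 9, 11}, B = {6, 7, 8, 11}
A ∩ B = {6, 11}
(A ∩ B)' = U \ (A ∩ B) = {1, 2, 3, 4, 5, 7, 8, 9, 10}
Verification via A' ∪ B': A' = {2, 3, 4, 5, 7, 8, 10}, B' = {1, 2, 3, 4, 5, 9, 10}
A' ∪ B' = {1, 2, 3, 4, 5, 7, 8, 9, 10} ✓

{1, 2, 3, 4, 5, 7, 8, 9, 10}


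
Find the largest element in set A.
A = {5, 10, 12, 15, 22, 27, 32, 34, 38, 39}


Set A = {5, 10, 12, 15, 22, 27, 32, 34, 38, 39}
Elements in ascending order: 5, 10, 12, 15, 22, 27, 32, 34, 38, 39
The largest element is 39.

39


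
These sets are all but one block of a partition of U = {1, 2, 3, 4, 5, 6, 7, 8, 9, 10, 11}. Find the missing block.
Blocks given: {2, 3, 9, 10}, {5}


U = {1, 2, 3, 4, 5, 6, 7, 8, 9, 10, 11}
Shown blocks: {2, 3, 9, 10}, {5}
A partition's blocks are pairwise disjoint and cover U, so the missing block = U \ (union of shown blocks).
Union of shown blocks: {2, 3, 5, 9, 10}
Missing block = U \ (union) = {1, 4, 6, 7, 8, 11}

{1, 4, 6, 7, 8, 11}


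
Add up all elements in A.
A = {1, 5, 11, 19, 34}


Set A = {1, 5, 11, 19, 34}
Sum = 1 + 5 + 11 + 19 + 34 = 70

70


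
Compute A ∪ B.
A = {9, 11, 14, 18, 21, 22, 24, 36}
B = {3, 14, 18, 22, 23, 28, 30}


Set A = {9, 11, 14, 18, 21, 22, 24, 36}
Set B = {3, 14, 18, 22, 23, 28, 30}
A ∪ B includes all elements in either set.
Elements from A: {9, 11, 14, 18, 21, 22, 24, 36}
Elements from B not already included: {3, 23, 28, 30}
A ∪ B = {3, 9, 11, 14, 18, 21, 22, 23, 24, 28, 30, 36}

{3, 9, 11, 14, 18, 21, 22, 23, 24, 28, 30, 36}


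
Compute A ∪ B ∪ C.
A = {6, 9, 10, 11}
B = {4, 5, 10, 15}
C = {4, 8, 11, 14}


Set A = {6, 9, 10, 11}
Set B = {4, 5, 10, 15}
Set C = {4, 8, 11, 14}
First, A ∪ B = {4, 5, 6, 9, 10, 11, 15}
Then, (A ∪ B) ∪ C = {4, 5, 6, 8, 9, 10, 11, 14, 15}

{4, 5, 6, 8, 9, 10, 11, 14, 15}


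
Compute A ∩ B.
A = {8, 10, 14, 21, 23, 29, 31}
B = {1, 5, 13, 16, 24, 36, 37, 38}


Set A = {8, 10, 14, 21, 23, 29, 31}
Set B = {1, 5, 13, 16, 24, 36, 37, 38}
A ∩ B includes only elements in both sets.
Check each element of A against B:
8 ✗, 10 ✗, 14 ✗, 21 ✗, 23 ✗, 29 ✗, 31 ✗
A ∩ B = {}

{}


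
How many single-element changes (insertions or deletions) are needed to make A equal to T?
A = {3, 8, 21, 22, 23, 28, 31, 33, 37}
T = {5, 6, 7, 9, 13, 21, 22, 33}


Set A = {3, 8, 21, 22, 23, 28, 31, 33, 37}
Set T = {5, 6, 7, 9, 13, 21, 22, 33}
Elements to remove from A (in A, not in T): {3, 8, 23, 28, 31, 37} → 6 removals
Elements to add to A (in T, not in A): {5, 6, 7, 9, 13} → 5 additions
Total edits = 6 + 5 = 11

11


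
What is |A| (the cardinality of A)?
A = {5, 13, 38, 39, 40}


Set A = {5, 13, 38, 39, 40}
Listing elements: 5, 13, 38, 39, 40
Counting: 5 elements
|A| = 5

5


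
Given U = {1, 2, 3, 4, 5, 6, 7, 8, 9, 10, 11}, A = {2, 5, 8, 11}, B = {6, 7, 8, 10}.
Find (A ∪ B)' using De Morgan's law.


U = {1, 2, 3, 4, 5, 6, 7, 8, 9, 10, 11}
A = {2, 5, 8, 11}, B = {6, 7, 8, 10}
A ∪ B = {2, 5, 6, 7, 8, 10, 11}
(A ∪ B)' = U \ (A ∪ B) = {1, 3, 4, 9}
Verification via A' ∩ B': A' = {1, 3, 4, 6, 7, 9, 10}, B' = {1, 2, 3, 4, 5, 9, 11}
A' ∩ B' = {1, 3, 4, 9} ✓

{1, 3, 4, 9}


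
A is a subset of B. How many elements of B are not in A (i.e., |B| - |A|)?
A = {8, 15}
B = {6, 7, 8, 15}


Set A = {8, 15}, |A| = 2
Set B = {6, 7, 8, 15}, |B| = 4
Since A ⊆ B: B \ A = {6, 7}
|B| - |A| = 4 - 2 = 2

2


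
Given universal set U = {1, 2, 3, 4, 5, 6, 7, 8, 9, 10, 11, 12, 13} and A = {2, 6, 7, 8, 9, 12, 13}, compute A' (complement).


Universal set U = {1, 2, 3, 4, 5, 6, 7, 8, 9, 10, 11, 12, 13}
Set A = {2, 6, 7, 8, 9, 12, 13}
A' = U \ A = elements in U but not in A
Checking each element of U:
1 (not in A, include), 2 (in A, exclude), 3 (not in A, include), 4 (not in A, include), 5 (not in A, include), 6 (in A, exclude), 7 (in A, exclude), 8 (in A, exclude), 9 (in A, exclude), 10 (not in A, include), 11 (not in A, include), 12 (in A, exclude), 13 (in A, exclude)
A' = {1, 3, 4, 5, 10, 11}

{1, 3, 4, 5, 10, 11}


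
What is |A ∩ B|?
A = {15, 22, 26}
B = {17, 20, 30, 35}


Set A = {15, 22, 26}
Set B = {17, 20, 30, 35}
A ∩ B = {}
|A ∩ B| = 0

0


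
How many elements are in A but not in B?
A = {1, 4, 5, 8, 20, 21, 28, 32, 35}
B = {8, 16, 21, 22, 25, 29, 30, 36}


Set A = {1, 4, 5, 8, 20, 21, 28, 32, 35}
Set B = {8, 16, 21, 22, 25, 29, 30, 36}
A \ B = {1, 4, 5, 20, 28, 32, 35}
|A \ B| = 7

7


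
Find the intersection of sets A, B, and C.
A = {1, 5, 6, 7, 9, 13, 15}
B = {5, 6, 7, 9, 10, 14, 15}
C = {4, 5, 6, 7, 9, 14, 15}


Set A = {1, 5, 6, 7, 9, 13, 15}
Set B = {5, 6, 7, 9, 10, 14, 15}
Set C = {4, 5, 6, 7, 9, 14, 15}
First, A ∩ B = {5, 6, 7, 9, 15}
Then, (A ∩ B) ∩ C = {5, 6, 7, 9, 15}

{5, 6, 7, 9, 15}


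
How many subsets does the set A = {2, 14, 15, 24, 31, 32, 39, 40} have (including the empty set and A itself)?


Set A = {2, 14, 15, 24, 31, 32, 39, 40}
|A| = 8
The power set P(A) contains all subsets of A.
|P(A)| = 2^|A| = 2^8 = 256

256


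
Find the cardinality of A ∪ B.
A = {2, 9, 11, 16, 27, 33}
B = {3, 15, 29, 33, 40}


Set A = {2, 9, 11, 16, 27, 33}, |A| = 6
Set B = {3, 15, 29, 33, 40}, |B| = 5
A ∩ B = {33}, |A ∩ B| = 1
|A ∪ B| = |A| + |B| - |A ∩ B| = 6 + 5 - 1 = 10

10


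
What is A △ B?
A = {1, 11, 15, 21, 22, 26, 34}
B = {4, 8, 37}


Set A = {1, 11, 15, 21, 22, 26, 34}
Set B = {4, 8, 37}
A △ B = (A \ B) ∪ (B \ A)
Elements in A but not B: {1, 11, 15, 21, 22, 26, 34}
Elements in B but not A: {4, 8, 37}
A △ B = {1, 4, 8, 11, 15, 21, 22, 26, 34, 37}

{1, 4, 8, 11, 15, 21, 22, 26, 34, 37}


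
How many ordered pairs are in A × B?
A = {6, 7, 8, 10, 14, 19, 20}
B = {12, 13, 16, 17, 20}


Set A = {6, 7, 8, 10, 14, 19, 20} has 7 elements.
Set B = {12, 13, 16, 17, 20} has 5 elements.
|A × B| = |A| × |B| = 7 × 5 = 35

35


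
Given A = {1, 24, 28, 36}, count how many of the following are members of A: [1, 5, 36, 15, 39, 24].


Set A = {1, 24, 28, 36}
Candidates: [1, 5, 36, 15, 39, 24]
Check each candidate:
1 ∈ A, 5 ∉ A, 36 ∈ A, 15 ∉ A, 39 ∉ A, 24 ∈ A
Count of candidates in A: 3

3


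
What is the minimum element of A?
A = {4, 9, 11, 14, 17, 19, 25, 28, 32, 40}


Set A = {4, 9, 11, 14, 17, 19, 25, 28, 32, 40}
Elements in ascending order: 4, 9, 11, 14, 17, 19, 25, 28, 32, 40
The smallest element is 4.

4


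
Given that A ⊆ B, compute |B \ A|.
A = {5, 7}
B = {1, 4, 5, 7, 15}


Set A = {5, 7}, |A| = 2
Set B = {1, 4, 5, 7, 15}, |B| = 5
Since A ⊆ B: B \ A = {1, 4, 15}
|B| - |A| = 5 - 2 = 3

3


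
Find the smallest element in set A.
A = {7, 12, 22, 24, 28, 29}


Set A = {7, 12, 22, 24, 28, 29}
Elements in ascending order: 7, 12, 22, 24, 28, 29
The smallest element is 7.

7


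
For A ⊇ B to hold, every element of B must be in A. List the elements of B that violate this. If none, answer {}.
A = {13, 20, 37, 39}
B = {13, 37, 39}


Set A = {13, 20, 37, 39}
Set B = {13, 37, 39}
Check each element of B against A:
13 ∈ A, 37 ∈ A, 39 ∈ A
Elements of B not in A: {}

{}


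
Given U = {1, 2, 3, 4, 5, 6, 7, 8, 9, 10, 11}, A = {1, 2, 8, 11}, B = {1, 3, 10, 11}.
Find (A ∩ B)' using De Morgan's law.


U = {1, 2, 3, 4, 5, 6, 7, 8, 9, 10, 11}
A = {1, 2, 8, 11}, B = {1, 3, 10, 11}
A ∩ B = {1, 11}
(A ∩ B)' = U \ (A ∩ B) = {2, 3, 4, 5, 6, 7, 8, 9, 10}
Verification via A' ∪ B': A' = {3, 4, 5, 6, 7, 9, 10}, B' = {2, 4, 5, 6, 7, 8, 9}
A' ∪ B' = {2, 3, 4, 5, 6, 7, 8, 9, 10} ✓

{2, 3, 4, 5, 6, 7, 8, 9, 10}


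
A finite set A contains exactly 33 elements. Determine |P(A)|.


The set has 33 elements.
The power set contains all possible subsets.
|P(A)| = 2^|A| = 2^33 = 8589934592

8589934592


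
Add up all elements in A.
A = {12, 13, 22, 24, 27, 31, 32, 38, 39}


Set A = {12, 13, 22, 24, 27, 31, 32, 38, 39}
Sum = 12 + 13 + 22 + 24 + 27 + 31 + 32 + 38 + 39 = 238

238


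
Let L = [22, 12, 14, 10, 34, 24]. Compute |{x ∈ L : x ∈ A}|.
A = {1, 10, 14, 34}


Set A = {1, 10, 14, 34}
Candidates: [22, 12, 14, 10, 34, 24]
Check each candidate:
22 ∉ A, 12 ∉ A, 14 ∈ A, 10 ∈ A, 34 ∈ A, 24 ∉ A
Count of candidates in A: 3

3


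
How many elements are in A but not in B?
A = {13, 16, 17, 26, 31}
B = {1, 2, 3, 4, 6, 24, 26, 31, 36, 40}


Set A = {13, 16, 17, 26, 31}
Set B = {1, 2, 3, 4, 6, 24, 26, 31, 36, 40}
A \ B = {13, 16, 17}
|A \ B| = 3

3


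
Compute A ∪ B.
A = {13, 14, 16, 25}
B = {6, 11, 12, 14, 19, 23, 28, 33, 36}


Set A = {13, 14, 16, 25}
Set B = {6, 11, 12, 14, 19, 23, 28, 33, 36}
A ∪ B includes all elements in either set.
Elements from A: {13, 14, 16, 25}
Elements from B not already included: {6, 11, 12, 19, 23, 28, 33, 36}
A ∪ B = {6, 11, 12, 13, 14, 16, 19, 23, 25, 28, 33, 36}

{6, 11, 12, 13, 14, 16, 19, 23, 25, 28, 33, 36}


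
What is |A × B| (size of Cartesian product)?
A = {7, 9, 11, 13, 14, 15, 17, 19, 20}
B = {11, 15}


Set A = {7, 9, 11, 13, 14, 15, 17, 19, 20} has 9 elements.
Set B = {11, 15} has 2 elements.
|A × B| = |A| × |B| = 9 × 2 = 18

18


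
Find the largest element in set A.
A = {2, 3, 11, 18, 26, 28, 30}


Set A = {2, 3, 11, 18, 26, 28, 30}
Elements in ascending order: 2, 3, 11, 18, 26, 28, 30
The largest element is 30.

30


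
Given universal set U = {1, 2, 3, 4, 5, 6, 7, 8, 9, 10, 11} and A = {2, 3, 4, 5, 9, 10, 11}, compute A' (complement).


Universal set U = {1, 2, 3, 4, 5, 6, 7, 8, 9, 10, 11}
Set A = {2, 3, 4, 5, 9, 10, 11}
A' = U \ A = elements in U but not in A
Checking each element of U:
1 (not in A, include), 2 (in A, exclude), 3 (in A, exclude), 4 (in A, exclude), 5 (in A, exclude), 6 (not in A, include), 7 (not in A, include), 8 (not in A, include), 9 (in A, exclude), 10 (in A, exclude), 11 (in A, exclude)
A' = {1, 6, 7, 8}

{1, 6, 7, 8}


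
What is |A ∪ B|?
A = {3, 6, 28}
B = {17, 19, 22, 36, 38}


Set A = {3, 6, 28}, |A| = 3
Set B = {17, 19, 22, 36, 38}, |B| = 5
A ∩ B = {}, |A ∩ B| = 0
|A ∪ B| = |A| + |B| - |A ∩ B| = 3 + 5 - 0 = 8

8


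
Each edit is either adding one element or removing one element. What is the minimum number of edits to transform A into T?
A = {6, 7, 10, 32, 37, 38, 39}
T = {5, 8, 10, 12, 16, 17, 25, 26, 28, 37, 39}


Set A = {6, 7, 10, 32, 37, 38, 39}
Set T = {5, 8, 10, 12, 16, 17, 25, 26, 28, 37, 39}
Elements to remove from A (in A, not in T): {6, 7, 32, 38} → 4 removals
Elements to add to A (in T, not in A): {5, 8, 12, 16, 17, 25, 26, 28} → 8 additions
Total edits = 4 + 8 = 12

12


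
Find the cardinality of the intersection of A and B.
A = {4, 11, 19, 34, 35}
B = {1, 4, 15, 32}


Set A = {4, 11, 19, 34, 35}
Set B = {1, 4, 15, 32}
A ∩ B = {4}
|A ∩ B| = 1

1


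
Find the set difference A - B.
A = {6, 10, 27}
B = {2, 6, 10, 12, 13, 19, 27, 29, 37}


Set A = {6, 10, 27}
Set B = {2, 6, 10, 12, 13, 19, 27, 29, 37}
A \ B includes elements in A that are not in B.
Check each element of A:
6 (in B, remove), 10 (in B, remove), 27 (in B, remove)
A \ B = {}

{}


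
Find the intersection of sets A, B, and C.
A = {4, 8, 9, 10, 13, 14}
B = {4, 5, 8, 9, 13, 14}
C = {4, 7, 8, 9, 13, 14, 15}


Set A = {4, 8, 9, 10, 13, 14}
Set B = {4, 5, 8, 9, 13, 14}
Set C = {4, 7, 8, 9, 13, 14, 15}
First, A ∩ B = {4, 8, 9, 13, 14}
Then, (A ∩ B) ∩ C = {4, 8, 9, 13, 14}

{4, 8, 9, 13, 14}


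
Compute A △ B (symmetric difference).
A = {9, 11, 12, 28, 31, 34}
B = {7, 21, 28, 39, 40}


Set A = {9, 11, 12, 28, 31, 34}
Set B = {7, 21, 28, 39, 40}
A △ B = (A \ B) ∪ (B \ A)
Elements in A but not B: {9, 11, 12, 31, 34}
Elements in B but not A: {7, 21, 39, 40}
A △ B = {7, 9, 11, 12, 21, 31, 34, 39, 40}

{7, 9, 11, 12, 21, 31, 34, 39, 40}


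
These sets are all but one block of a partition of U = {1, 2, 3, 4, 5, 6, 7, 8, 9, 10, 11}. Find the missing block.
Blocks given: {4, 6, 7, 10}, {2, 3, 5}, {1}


U = {1, 2, 3, 4, 5, 6, 7, 8, 9, 10, 11}
Shown blocks: {4, 6, 7, 10}, {2, 3, 5}, {1}
A partition's blocks are pairwise disjoint and cover U, so the missing block = U \ (union of shown blocks).
Union of shown blocks: {1, 2, 3, 4, 5, 6, 7, 10}
Missing block = U \ (union) = {8, 9, 11}

{8, 9, 11}


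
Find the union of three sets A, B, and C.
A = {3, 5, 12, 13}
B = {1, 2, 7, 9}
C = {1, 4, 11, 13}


Set A = {3, 5, 12, 13}
Set B = {1, 2, 7, 9}
Set C = {1, 4, 11, 13}
First, A ∪ B = {1, 2, 3, 5, 7, 9, 12, 13}
Then, (A ∪ B) ∪ C = {1, 2, 3, 4, 5, 7, 9, 11, 12, 13}

{1, 2, 3, 4, 5, 7, 9, 11, 12, 13}


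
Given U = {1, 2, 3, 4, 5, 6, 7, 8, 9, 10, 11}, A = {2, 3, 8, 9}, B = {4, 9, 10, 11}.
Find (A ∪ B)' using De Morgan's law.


U = {1, 2, 3, 4, 5, 6, 7, 8, 9, 10, 11}
A = {2, 3, 8, 9}, B = {4, 9, 10, 11}
A ∪ B = {2, 3, 4, 8, 9, 10, 11}
(A ∪ B)' = U \ (A ∪ B) = {1, 5, 6, 7}
Verification via A' ∩ B': A' = {1, 4, 5, 6, 7, 10, 11}, B' = {1, 2, 3, 5, 6, 7, 8}
A' ∩ B' = {1, 5, 6, 7} ✓

{1, 5, 6, 7}


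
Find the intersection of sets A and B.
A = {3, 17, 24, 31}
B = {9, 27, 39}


Set A = {3, 17, 24, 31}
Set B = {9, 27, 39}
A ∩ B includes only elements in both sets.
Check each element of A against B:
3 ✗, 17 ✗, 24 ✗, 31 ✗
A ∩ B = {}

{}


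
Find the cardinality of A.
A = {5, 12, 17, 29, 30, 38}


Set A = {5, 12, 17, 29, 30, 38}
Listing elements: 5, 12, 17, 29, 30, 38
Counting: 6 elements
|A| = 6

6


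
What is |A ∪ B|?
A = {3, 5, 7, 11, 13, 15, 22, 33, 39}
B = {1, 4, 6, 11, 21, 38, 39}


Set A = {3, 5, 7, 11, 13, 15, 22, 33, 39}, |A| = 9
Set B = {1, 4, 6, 11, 21, 38, 39}, |B| = 7
A ∩ B = {11, 39}, |A ∩ B| = 2
|A ∪ B| = |A| + |B| - |A ∩ B| = 9 + 7 - 2 = 14

14


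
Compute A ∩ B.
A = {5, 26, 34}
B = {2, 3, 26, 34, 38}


Set A = {5, 26, 34}
Set B = {2, 3, 26, 34, 38}
A ∩ B includes only elements in both sets.
Check each element of A against B:
5 ✗, 26 ✓, 34 ✓
A ∩ B = {26, 34}

{26, 34}


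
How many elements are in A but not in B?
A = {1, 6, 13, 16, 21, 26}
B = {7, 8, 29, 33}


Set A = {1, 6, 13, 16, 21, 26}
Set B = {7, 8, 29, 33}
A \ B = {1, 6, 13, 16, 21, 26}
|A \ B| = 6

6


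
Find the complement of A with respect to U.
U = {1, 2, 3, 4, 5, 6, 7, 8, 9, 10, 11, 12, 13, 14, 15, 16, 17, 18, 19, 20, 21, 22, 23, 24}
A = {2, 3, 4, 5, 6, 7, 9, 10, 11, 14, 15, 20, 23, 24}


Universal set U = {1, 2, 3, 4, 5, 6, 7, 8, 9, 10, 11, 12, 13, 14, 15, 16, 17, 18, 19, 20, 21, 22, 23, 24}
Set A = {2, 3, 4, 5, 6, 7, 9, 10, 11, 14, 15, 20, 23, 24}
A' = U \ A = elements in U but not in A
Checking each element of U:
1 (not in A, include), 2 (in A, exclude), 3 (in A, exclude), 4 (in A, exclude), 5 (in A, exclude), 6 (in A, exclude), 7 (in A, exclude), 8 (not in A, include), 9 (in A, exclude), 10 (in A, exclude), 11 (in A, exclude), 12 (not in A, include), 13 (not in A, include), 14 (in A, exclude), 15 (in A, exclude), 16 (not in A, include), 17 (not in A, include), 18 (not in A, include), 19 (not in A, include), 20 (in A, exclude), 21 (not in A, include), 22 (not in A, include), 23 (in A, exclude), 24 (in A, exclude)
A' = {1, 8, 12, 13, 16, 17, 18, 19, 21, 22}

{1, 8, 12, 13, 16, 17, 18, 19, 21, 22}


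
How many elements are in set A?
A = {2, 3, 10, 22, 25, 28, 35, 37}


Set A = {2, 3, 10, 22, 25, 28, 35, 37}
Listing elements: 2, 3, 10, 22, 25, 28, 35, 37
Counting: 8 elements
|A| = 8

8


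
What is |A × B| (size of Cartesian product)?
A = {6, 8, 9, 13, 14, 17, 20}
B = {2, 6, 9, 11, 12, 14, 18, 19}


Set A = {6, 8, 9, 13, 14, 17, 20} has 7 elements.
Set B = {2, 6, 9, 11, 12, 14, 18, 19} has 8 elements.
|A × B| = |A| × |B| = 7 × 8 = 56

56


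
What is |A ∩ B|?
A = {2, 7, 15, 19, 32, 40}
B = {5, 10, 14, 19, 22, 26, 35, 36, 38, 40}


Set A = {2, 7, 15, 19, 32, 40}
Set B = {5, 10, 14, 19, 22, 26, 35, 36, 38, 40}
A ∩ B = {19, 40}
|A ∩ B| = 2

2


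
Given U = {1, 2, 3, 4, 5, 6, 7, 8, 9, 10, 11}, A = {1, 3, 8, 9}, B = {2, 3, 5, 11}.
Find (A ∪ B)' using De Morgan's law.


U = {1, 2, 3, 4, 5, 6, 7, 8, 9, 10, 11}
A = {1, 3, 8, 9}, B = {2, 3, 5, 11}
A ∪ B = {1, 2, 3, 5, 8, 9, 11}
(A ∪ B)' = U \ (A ∪ B) = {4, 6, 7, 10}
Verification via A' ∩ B': A' = {2, 4, 5, 6, 7, 10, 11}, B' = {1, 4, 6, 7, 8, 9, 10}
A' ∩ B' = {4, 6, 7, 10} ✓

{4, 6, 7, 10}


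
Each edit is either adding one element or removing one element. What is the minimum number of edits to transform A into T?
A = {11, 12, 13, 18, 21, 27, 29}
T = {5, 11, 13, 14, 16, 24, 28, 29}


Set A = {11, 12, 13, 18, 21, 27, 29}
Set T = {5, 11, 13, 14, 16, 24, 28, 29}
Elements to remove from A (in A, not in T): {12, 18, 21, 27} → 4 removals
Elements to add to A (in T, not in A): {5, 14, 16, 24, 28} → 5 additions
Total edits = 4 + 5 = 9

9


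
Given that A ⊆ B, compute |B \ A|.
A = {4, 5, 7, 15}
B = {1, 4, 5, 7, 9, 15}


Set A = {4, 5, 7, 15}, |A| = 4
Set B = {1, 4, 5, 7, 9, 15}, |B| = 6
Since A ⊆ B: B \ A = {1, 9}
|B| - |A| = 6 - 4 = 2

2


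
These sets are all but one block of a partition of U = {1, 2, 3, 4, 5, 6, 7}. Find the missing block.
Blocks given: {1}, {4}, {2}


U = {1, 2, 3, 4, 5, 6, 7}
Shown blocks: {1}, {4}, {2}
A partition's blocks are pairwise disjoint and cover U, so the missing block = U \ (union of shown blocks).
Union of shown blocks: {1, 2, 4}
Missing block = U \ (union) = {3, 5, 6, 7}

{3, 5, 6, 7}


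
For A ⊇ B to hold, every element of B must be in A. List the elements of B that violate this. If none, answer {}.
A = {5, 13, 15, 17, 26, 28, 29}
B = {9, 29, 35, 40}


Set A = {5, 13, 15, 17, 26, 28, 29}
Set B = {9, 29, 35, 40}
Check each element of B against A:
9 ∉ A (include), 29 ∈ A, 35 ∉ A (include), 40 ∉ A (include)
Elements of B not in A: {9, 35, 40}

{9, 35, 40}


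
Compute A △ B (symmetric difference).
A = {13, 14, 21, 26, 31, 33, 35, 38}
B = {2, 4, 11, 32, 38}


Set A = {13, 14, 21, 26, 31, 33, 35, 38}
Set B = {2, 4, 11, 32, 38}
A △ B = (A \ B) ∪ (B \ A)
Elements in A but not B: {13, 14, 21, 26, 31, 33, 35}
Elements in B but not A: {2, 4, 11, 32}
A △ B = {2, 4, 11, 13, 14, 21, 26, 31, 32, 33, 35}

{2, 4, 11, 13, 14, 21, 26, 31, 32, 33, 35}


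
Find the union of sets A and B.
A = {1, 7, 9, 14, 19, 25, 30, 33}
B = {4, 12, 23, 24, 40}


Set A = {1, 7, 9, 14, 19, 25, 30, 33}
Set B = {4, 12, 23, 24, 40}
A ∪ B includes all elements in either set.
Elements from A: {1, 7, 9, 14, 19, 25, 30, 33}
Elements from B not already included: {4, 12, 23, 24, 40}
A ∪ B = {1, 4, 7, 9, 12, 14, 19, 23, 24, 25, 30, 33, 40}

{1, 4, 7, 9, 12, 14, 19, 23, 24, 25, 30, 33, 40}


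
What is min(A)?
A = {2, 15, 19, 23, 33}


Set A = {2, 15, 19, 23, 33}
Elements in ascending order: 2, 15, 19, 23, 33
The smallest element is 2.

2


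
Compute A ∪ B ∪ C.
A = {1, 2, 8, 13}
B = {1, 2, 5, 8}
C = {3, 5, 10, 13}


Set A = {1, 2, 8, 13}
Set B = {1, 2, 5, 8}
Set C = {3, 5, 10, 13}
First, A ∪ B = {1, 2, 5, 8, 13}
Then, (A ∪ B) ∪ C = {1, 2, 3, 5, 8, 10, 13}

{1, 2, 3, 5, 8, 10, 13}


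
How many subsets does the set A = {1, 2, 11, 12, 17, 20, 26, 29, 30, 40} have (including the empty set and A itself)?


Set A = {1, 2, 11, 12, 17, 20, 26, 29, 30, 40}
|A| = 10
The power set P(A) contains all subsets of A.
|P(A)| = 2^|A| = 2^10 = 1024

1024


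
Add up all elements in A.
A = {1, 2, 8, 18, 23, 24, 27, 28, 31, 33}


Set A = {1, 2, 8, 18, 23, 24, 27, 28, 31, 33}
Sum = 1 + 2 + 8 + 18 + 23 + 24 + 27 + 28 + 31 + 33 = 195

195


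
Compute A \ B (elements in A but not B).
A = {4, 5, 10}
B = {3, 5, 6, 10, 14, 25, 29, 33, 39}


Set A = {4, 5, 10}
Set B = {3, 5, 6, 10, 14, 25, 29, 33, 39}
A \ B includes elements in A that are not in B.
Check each element of A:
4 (not in B, keep), 5 (in B, remove), 10 (in B, remove)
A \ B = {4}

{4}


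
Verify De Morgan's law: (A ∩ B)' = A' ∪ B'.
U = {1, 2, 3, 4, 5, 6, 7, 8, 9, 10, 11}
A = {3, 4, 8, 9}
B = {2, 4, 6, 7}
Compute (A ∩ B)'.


U = {1, 2, 3, 4, 5, 6, 7, 8, 9, 10, 11}
A = {3, 4, 8, 9}, B = {2, 4, 6, 7}
A ∩ B = {4}
(A ∩ B)' = U \ (A ∩ B) = {1, 2, 3, 5, 6, 7, 8, 9, 10, 11}
Verification via A' ∪ B': A' = {1, 2, 5, 6, 7, 10, 11}, B' = {1, 3, 5, 8, 9, 10, 11}
A' ∪ B' = {1, 2, 3, 5, 6, 7, 8, 9, 10, 11} ✓

{1, 2, 3, 5, 6, 7, 8, 9, 10, 11}


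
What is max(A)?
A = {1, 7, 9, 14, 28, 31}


Set A = {1, 7, 9, 14, 28, 31}
Elements in ascending order: 1, 7, 9, 14, 28, 31
The largest element is 31.

31


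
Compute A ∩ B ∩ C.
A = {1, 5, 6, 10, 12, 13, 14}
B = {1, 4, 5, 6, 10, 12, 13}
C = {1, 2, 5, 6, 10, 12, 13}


Set A = {1, 5, 6, 10, 12, 13, 14}
Set B = {1, 4, 5, 6, 10, 12, 13}
Set C = {1, 2, 5, 6, 10, 12, 13}
First, A ∩ B = {1, 5, 6, 10, 12, 13}
Then, (A ∩ B) ∩ C = {1, 5, 6, 10, 12, 13}

{1, 5, 6, 10, 12, 13}


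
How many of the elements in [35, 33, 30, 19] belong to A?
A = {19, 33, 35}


Set A = {19, 33, 35}
Candidates: [35, 33, 30, 19]
Check each candidate:
35 ∈ A, 33 ∈ A, 30 ∉ A, 19 ∈ A
Count of candidates in A: 3

3


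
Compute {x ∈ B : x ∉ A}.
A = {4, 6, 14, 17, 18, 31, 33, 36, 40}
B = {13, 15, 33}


Set A = {4, 6, 14, 17, 18, 31, 33, 36, 40}
Set B = {13, 15, 33}
Check each element of B against A:
13 ∉ A (include), 15 ∉ A (include), 33 ∈ A
Elements of B not in A: {13, 15}

{13, 15}


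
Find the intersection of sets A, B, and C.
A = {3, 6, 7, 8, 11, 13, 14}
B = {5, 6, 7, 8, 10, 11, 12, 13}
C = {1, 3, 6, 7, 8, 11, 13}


Set A = {3, 6, 7, 8, 11, 13, 14}
Set B = {5, 6, 7, 8, 10, 11, 12, 13}
Set C = {1, 3, 6, 7, 8, 11, 13}
First, A ∩ B = {6, 7, 8, 11, 13}
Then, (A ∩ B) ∩ C = {6, 7, 8, 11, 13}

{6, 7, 8, 11, 13}


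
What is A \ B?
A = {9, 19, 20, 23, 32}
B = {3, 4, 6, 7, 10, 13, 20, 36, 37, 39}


Set A = {9, 19, 20, 23, 32}
Set B = {3, 4, 6, 7, 10, 13, 20, 36, 37, 39}
A \ B includes elements in A that are not in B.
Check each element of A:
9 (not in B, keep), 19 (not in B, keep), 20 (in B, remove), 23 (not in B, keep), 32 (not in B, keep)
A \ B = {9, 19, 23, 32}

{9, 19, 23, 32}


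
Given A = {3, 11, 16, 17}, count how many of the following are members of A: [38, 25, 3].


Set A = {3, 11, 16, 17}
Candidates: [38, 25, 3]
Check each candidate:
38 ∉ A, 25 ∉ A, 3 ∈ A
Count of candidates in A: 1

1


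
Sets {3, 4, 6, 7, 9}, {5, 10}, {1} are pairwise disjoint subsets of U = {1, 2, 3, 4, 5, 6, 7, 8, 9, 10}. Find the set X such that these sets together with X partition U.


U = {1, 2, 3, 4, 5, 6, 7, 8, 9, 10}
Shown blocks: {3, 4, 6, 7, 9}, {5, 10}, {1}
A partition's blocks are pairwise disjoint and cover U, so the missing block = U \ (union of shown blocks).
Union of shown blocks: {1, 3, 4, 5, 6, 7, 9, 10}
Missing block = U \ (union) = {2, 8}

{2, 8}


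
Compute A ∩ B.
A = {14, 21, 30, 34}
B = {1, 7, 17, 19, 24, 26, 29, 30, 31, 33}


Set A = {14, 21, 30, 34}
Set B = {1, 7, 17, 19, 24, 26, 29, 30, 31, 33}
A ∩ B includes only elements in both sets.
Check each element of A against B:
14 ✗, 21 ✗, 30 ✓, 34 ✗
A ∩ B = {30}

{30}


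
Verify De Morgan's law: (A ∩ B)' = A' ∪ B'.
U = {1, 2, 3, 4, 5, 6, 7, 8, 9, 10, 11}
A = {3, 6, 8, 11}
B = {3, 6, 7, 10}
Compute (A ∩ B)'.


U = {1, 2, 3, 4, 5, 6, 7, 8, 9, 10, 11}
A = {3, 6, 8, 11}, B = {3, 6, 7, 10}
A ∩ B = {3, 6}
(A ∩ B)' = U \ (A ∩ B) = {1, 2, 4, 5, 7, 8, 9, 10, 11}
Verification via A' ∪ B': A' = {1, 2, 4, 5, 7, 9, 10}, B' = {1, 2, 4, 5, 8, 9, 11}
A' ∪ B' = {1, 2, 4, 5, 7, 8, 9, 10, 11} ✓

{1, 2, 4, 5, 7, 8, 9, 10, 11}


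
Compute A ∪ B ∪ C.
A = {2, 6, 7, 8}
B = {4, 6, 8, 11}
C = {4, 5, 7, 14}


Set A = {2, 6, 7, 8}
Set B = {4, 6, 8, 11}
Set C = {4, 5, 7, 14}
First, A ∪ B = {2, 4, 6, 7, 8, 11}
Then, (A ∪ B) ∪ C = {2, 4, 5, 6, 7, 8, 11, 14}

{2, 4, 5, 6, 7, 8, 11, 14}


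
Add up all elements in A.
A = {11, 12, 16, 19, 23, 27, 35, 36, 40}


Set A = {11, 12, 16, 19, 23, 27, 35, 36, 40}
Sum = 11 + 12 + 16 + 19 + 23 + 27 + 35 + 36 + 40 = 219

219


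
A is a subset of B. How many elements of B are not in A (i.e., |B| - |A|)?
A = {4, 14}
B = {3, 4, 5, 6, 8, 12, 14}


Set A = {4, 14}, |A| = 2
Set B = {3, 4, 5, 6, 8, 12, 14}, |B| = 7
Since A ⊆ B: B \ A = {3, 5, 6, 8, 12}
|B| - |A| = 7 - 2 = 5

5


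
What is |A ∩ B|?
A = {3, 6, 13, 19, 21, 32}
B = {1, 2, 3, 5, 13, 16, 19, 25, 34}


Set A = {3, 6, 13, 19, 21, 32}
Set B = {1, 2, 3, 5, 13, 16, 19, 25, 34}
A ∩ B = {3, 13, 19}
|A ∩ B| = 3

3


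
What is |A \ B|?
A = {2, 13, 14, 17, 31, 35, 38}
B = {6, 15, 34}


Set A = {2, 13, 14, 17, 31, 35, 38}
Set B = {6, 15, 34}
A \ B = {2, 13, 14, 17, 31, 35, 38}
|A \ B| = 7

7


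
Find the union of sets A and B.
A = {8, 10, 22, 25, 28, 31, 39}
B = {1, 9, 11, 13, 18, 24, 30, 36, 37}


Set A = {8, 10, 22, 25, 28, 31, 39}
Set B = {1, 9, 11, 13, 18, 24, 30, 36, 37}
A ∪ B includes all elements in either set.
Elements from A: {8, 10, 22, 25, 28, 31, 39}
Elements from B not already included: {1, 9, 11, 13, 18, 24, 30, 36, 37}
A ∪ B = {1, 8, 9, 10, 11, 13, 18, 22, 24, 25, 28, 30, 31, 36, 37, 39}

{1, 8, 9, 10, 11, 13, 18, 22, 24, 25, 28, 30, 31, 36, 37, 39}


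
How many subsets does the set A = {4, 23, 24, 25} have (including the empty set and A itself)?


Set A = {4, 23, 24, 25}
|A| = 4
The power set P(A) contains all subsets of A.
|P(A)| = 2^|A| = 2^4 = 16

16


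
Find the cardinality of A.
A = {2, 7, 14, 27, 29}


Set A = {2, 7, 14, 27, 29}
Listing elements: 2, 7, 14, 27, 29
Counting: 5 elements
|A| = 5

5


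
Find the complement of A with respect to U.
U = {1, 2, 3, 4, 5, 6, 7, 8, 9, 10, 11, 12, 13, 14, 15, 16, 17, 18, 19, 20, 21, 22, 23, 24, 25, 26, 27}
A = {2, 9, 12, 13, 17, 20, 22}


Universal set U = {1, 2, 3, 4, 5, 6, 7, 8, 9, 10, 11, 12, 13, 14, 15, 16, 17, 18, 19, 20, 21, 22, 23, 24, 25, 26, 27}
Set A = {2, 9, 12, 13, 17, 20, 22}
A' = U \ A = elements in U but not in A
Checking each element of U:
1 (not in A, include), 2 (in A, exclude), 3 (not in A, include), 4 (not in A, include), 5 (not in A, include), 6 (not in A, include), 7 (not in A, include), 8 (not in A, include), 9 (in A, exclude), 10 (not in A, include), 11 (not in A, include), 12 (in A, exclude), 13 (in A, exclude), 14 (not in A, include), 15 (not in A, include), 16 (not in A, include), 17 (in A, exclude), 18 (not in A, include), 19 (not in A, include), 20 (in A, exclude), 21 (not in A, include), 22 (in A, exclude), 23 (not in A, include), 24 (not in A, include), 25 (not in A, include), 26 (not in A, include), 27 (not in A, include)
A' = {1, 3, 4, 5, 6, 7, 8, 10, 11, 14, 15, 16, 18, 19, 21, 23, 24, 25, 26, 27}

{1, 3, 4, 5, 6, 7, 8, 10, 11, 14, 15, 16, 18, 19, 21, 23, 24, 25, 26, 27}


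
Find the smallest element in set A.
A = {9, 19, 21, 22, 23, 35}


Set A = {9, 19, 21, 22, 23, 35}
Elements in ascending order: 9, 19, 21, 22, 23, 35
The smallest element is 9.

9


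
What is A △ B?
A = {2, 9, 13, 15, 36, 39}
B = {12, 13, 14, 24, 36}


Set A = {2, 9, 13, 15, 36, 39}
Set B = {12, 13, 14, 24, 36}
A △ B = (A \ B) ∪ (B \ A)
Elements in A but not B: {2, 9, 15, 39}
Elements in B but not A: {12, 14, 24}
A △ B = {2, 9, 12, 14, 15, 24, 39}

{2, 9, 12, 14, 15, 24, 39}


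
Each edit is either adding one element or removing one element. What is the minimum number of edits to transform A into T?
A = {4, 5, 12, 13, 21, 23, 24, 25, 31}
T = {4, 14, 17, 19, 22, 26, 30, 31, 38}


Set A = {4, 5, 12, 13, 21, 23, 24, 25, 31}
Set T = {4, 14, 17, 19, 22, 26, 30, 31, 38}
Elements to remove from A (in A, not in T): {5, 12, 13, 21, 23, 24, 25} → 7 removals
Elements to add to A (in T, not in A): {14, 17, 19, 22, 26, 30, 38} → 7 additions
Total edits = 7 + 7 = 14

14


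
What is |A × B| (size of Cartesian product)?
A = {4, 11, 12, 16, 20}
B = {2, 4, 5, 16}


Set A = {4, 11, 12, 16, 20} has 5 elements.
Set B = {2, 4, 5, 16} has 4 elements.
|A × B| = |A| × |B| = 5 × 4 = 20

20


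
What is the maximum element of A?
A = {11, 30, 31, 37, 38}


Set A = {11, 30, 31, 37, 38}
Elements in ascending order: 11, 30, 31, 37, 38
The largest element is 38.

38


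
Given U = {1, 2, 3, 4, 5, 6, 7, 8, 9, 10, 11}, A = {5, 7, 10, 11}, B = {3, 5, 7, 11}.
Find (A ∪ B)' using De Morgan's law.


U = {1, 2, 3, 4, 5, 6, 7, 8, 9, 10, 11}
A = {5, 7, 10, 11}, B = {3, 5, 7, 11}
A ∪ B = {3, 5, 7, 10, 11}
(A ∪ B)' = U \ (A ∪ B) = {1, 2, 4, 6, 8, 9}
Verification via A' ∩ B': A' = {1, 2, 3, 4, 6, 8, 9}, B' = {1, 2, 4, 6, 8, 9, 10}
A' ∩ B' = {1, 2, 4, 6, 8, 9} ✓

{1, 2, 4, 6, 8, 9}


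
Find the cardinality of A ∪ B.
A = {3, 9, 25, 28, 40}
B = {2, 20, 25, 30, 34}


Set A = {3, 9, 25, 28, 40}, |A| = 5
Set B = {2, 20, 25, 30, 34}, |B| = 5
A ∩ B = {25}, |A ∩ B| = 1
|A ∪ B| = |A| + |B| - |A ∩ B| = 5 + 5 - 1 = 9

9


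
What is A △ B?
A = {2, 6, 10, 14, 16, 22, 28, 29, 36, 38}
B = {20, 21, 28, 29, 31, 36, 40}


Set A = {2, 6, 10, 14, 16, 22, 28, 29, 36, 38}
Set B = {20, 21, 28, 29, 31, 36, 40}
A △ B = (A \ B) ∪ (B \ A)
Elements in A but not B: {2, 6, 10, 14, 16, 22, 38}
Elements in B but not A: {20, 21, 31, 40}
A △ B = {2, 6, 10, 14, 16, 20, 21, 22, 31, 38, 40}

{2, 6, 10, 14, 16, 20, 21, 22, 31, 38, 40}


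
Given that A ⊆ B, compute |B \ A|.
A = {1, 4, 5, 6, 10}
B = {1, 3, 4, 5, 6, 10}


Set A = {1, 4, 5, 6, 10}, |A| = 5
Set B = {1, 3, 4, 5, 6, 10}, |B| = 6
Since A ⊆ B: B \ A = {3}
|B| - |A| = 6 - 5 = 1

1


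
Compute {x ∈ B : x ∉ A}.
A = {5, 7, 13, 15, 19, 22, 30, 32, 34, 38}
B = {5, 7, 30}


Set A = {5, 7, 13, 15, 19, 22, 30, 32, 34, 38}
Set B = {5, 7, 30}
Check each element of B against A:
5 ∈ A, 7 ∈ A, 30 ∈ A
Elements of B not in A: {}

{}


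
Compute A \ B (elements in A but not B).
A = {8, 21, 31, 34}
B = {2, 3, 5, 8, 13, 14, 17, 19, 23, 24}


Set A = {8, 21, 31, 34}
Set B = {2, 3, 5, 8, 13, 14, 17, 19, 23, 24}
A \ B includes elements in A that are not in B.
Check each element of A:
8 (in B, remove), 21 (not in B, keep), 31 (not in B, keep), 34 (not in B, keep)
A \ B = {21, 31, 34}

{21, 31, 34}


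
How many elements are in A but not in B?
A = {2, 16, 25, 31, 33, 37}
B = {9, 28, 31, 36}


Set A = {2, 16, 25, 31, 33, 37}
Set B = {9, 28, 31, 36}
A \ B = {2, 16, 25, 33, 37}
|A \ B| = 5

5


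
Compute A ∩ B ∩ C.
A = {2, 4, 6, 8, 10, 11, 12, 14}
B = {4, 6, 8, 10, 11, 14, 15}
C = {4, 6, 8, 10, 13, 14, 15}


Set A = {2, 4, 6, 8, 10, 11, 12, 14}
Set B = {4, 6, 8, 10, 11, 14, 15}
Set C = {4, 6, 8, 10, 13, 14, 15}
First, A ∩ B = {4, 6, 8, 10, 11, 14}
Then, (A ∩ B) ∩ C = {4, 6, 8, 10, 14}

{4, 6, 8, 10, 14}


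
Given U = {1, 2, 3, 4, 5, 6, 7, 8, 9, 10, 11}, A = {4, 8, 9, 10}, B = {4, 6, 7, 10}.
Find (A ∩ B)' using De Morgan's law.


U = {1, 2, 3, 4, 5, 6, 7, 8, 9, 10, 11}
A = {4, 8, 9, 10}, B = {4, 6, 7, 10}
A ∩ B = {4, 10}
(A ∩ B)' = U \ (A ∩ B) = {1, 2, 3, 5, 6, 7, 8, 9, 11}
Verification via A' ∪ B': A' = {1, 2, 3, 5, 6, 7, 11}, B' = {1, 2, 3, 5, 8, 9, 11}
A' ∪ B' = {1, 2, 3, 5, 6, 7, 8, 9, 11} ✓

{1, 2, 3, 5, 6, 7, 8, 9, 11}


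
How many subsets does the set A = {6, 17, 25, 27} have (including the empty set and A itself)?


Set A = {6, 17, 25, 27}
|A| = 4
The power set P(A) contains all subsets of A.
|P(A)| = 2^|A| = 2^4 = 16

16


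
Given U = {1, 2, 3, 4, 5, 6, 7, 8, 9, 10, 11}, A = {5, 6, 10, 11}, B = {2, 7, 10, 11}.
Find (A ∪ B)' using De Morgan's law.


U = {1, 2, 3, 4, 5, 6, 7, 8, 9, 10, 11}
A = {5, 6, 10, 11}, B = {2, 7, 10, 11}
A ∪ B = {2, 5, 6, 7, 10, 11}
(A ∪ B)' = U \ (A ∪ B) = {1, 3, 4, 8, 9}
Verification via A' ∩ B': A' = {1, 2, 3, 4, 7, 8, 9}, B' = {1, 3, 4, 5, 6, 8, 9}
A' ∩ B' = {1, 3, 4, 8, 9} ✓

{1, 3, 4, 8, 9}


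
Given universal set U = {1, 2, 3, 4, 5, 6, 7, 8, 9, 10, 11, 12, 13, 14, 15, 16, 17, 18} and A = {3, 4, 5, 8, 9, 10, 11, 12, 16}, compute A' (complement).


Universal set U = {1, 2, 3, 4, 5, 6, 7, 8, 9, 10, 11, 12, 13, 14, 15, 16, 17, 18}
Set A = {3, 4, 5, 8, 9, 10, 11, 12, 16}
A' = U \ A = elements in U but not in A
Checking each element of U:
1 (not in A, include), 2 (not in A, include), 3 (in A, exclude), 4 (in A, exclude), 5 (in A, exclude), 6 (not in A, include), 7 (not in A, include), 8 (in A, exclude), 9 (in A, exclude), 10 (in A, exclude), 11 (in A, exclude), 12 (in A, exclude), 13 (not in A, include), 14 (not in A, include), 15 (not in A, include), 16 (in A, exclude), 17 (not in A, include), 18 (not in A, include)
A' = {1, 2, 6, 7, 13, 14, 15, 17, 18}

{1, 2, 6, 7, 13, 14, 15, 17, 18}


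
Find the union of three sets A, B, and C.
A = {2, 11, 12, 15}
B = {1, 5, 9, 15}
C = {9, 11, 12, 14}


Set A = {2, 11, 12, 15}
Set B = {1, 5, 9, 15}
Set C = {9, 11, 12, 14}
First, A ∪ B = {1, 2, 5, 9, 11, 12, 15}
Then, (A ∪ B) ∪ C = {1, 2, 5, 9, 11, 12, 14, 15}

{1, 2, 5, 9, 11, 12, 14, 15}


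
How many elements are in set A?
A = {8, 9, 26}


Set A = {8, 9, 26}
Listing elements: 8, 9, 26
Counting: 3 elements
|A| = 3

3


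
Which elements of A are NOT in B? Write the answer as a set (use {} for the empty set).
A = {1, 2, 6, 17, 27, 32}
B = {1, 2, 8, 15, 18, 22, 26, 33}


Set A = {1, 2, 6, 17, 27, 32}
Set B = {1, 2, 8, 15, 18, 22, 26, 33}
Check each element of A against B:
1 ∈ B, 2 ∈ B, 6 ∉ B (include), 17 ∉ B (include), 27 ∉ B (include), 32 ∉ B (include)
Elements of A not in B: {6, 17, 27, 32}

{6, 17, 27, 32}


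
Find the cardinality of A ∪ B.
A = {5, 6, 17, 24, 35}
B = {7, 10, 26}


Set A = {5, 6, 17, 24, 35}, |A| = 5
Set B = {7, 10, 26}, |B| = 3
A ∩ B = {}, |A ∩ B| = 0
|A ∪ B| = |A| + |B| - |A ∩ B| = 5 + 3 - 0 = 8

8


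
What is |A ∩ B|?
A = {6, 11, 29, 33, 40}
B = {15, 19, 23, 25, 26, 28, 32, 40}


Set A = {6, 11, 29, 33, 40}
Set B = {15, 19, 23, 25, 26, 28, 32, 40}
A ∩ B = {40}
|A ∩ B| = 1

1
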